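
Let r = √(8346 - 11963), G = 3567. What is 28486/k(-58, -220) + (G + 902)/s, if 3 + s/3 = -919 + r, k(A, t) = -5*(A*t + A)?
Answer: -55773887873/27109275255 - 4469*I*√3617/2561103 ≈ -2.0574 - 0.10494*I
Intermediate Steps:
r = I*√3617 (r = √(-3617) = I*√3617 ≈ 60.141*I)
k(A, t) = -5*A - 5*A*t (k(A, t) = -5*(A + A*t) = -5*A - 5*A*t)
s = -2766 + 3*I*√3617 (s = -9 + 3*(-919 + I*√3617) = -9 + (-2757 + 3*I*√3617) = -2766 + 3*I*√3617 ≈ -2766.0 + 180.42*I)
28486/k(-58, -220) + (G + 902)/s = 28486/((-5*(-58)*(1 - 220))) + (3567 + 902)/(-2766 + 3*I*√3617) = 28486/((-5*(-58)*(-219))) + 4469/(-2766 + 3*I*√3617) = 28486/(-63510) + 4469/(-2766 + 3*I*√3617) = 28486*(-1/63510) + 4469/(-2766 + 3*I*√3617) = -14243/31755 + 4469/(-2766 + 3*I*√3617)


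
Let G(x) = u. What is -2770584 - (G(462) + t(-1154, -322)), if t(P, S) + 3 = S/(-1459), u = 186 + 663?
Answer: -4043516692/1459 ≈ -2.7714e+6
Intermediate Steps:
u = 849
G(x) = 849
t(P, S) = -3 - S/1459 (t(P, S) = -3 + S/(-1459) = -3 + S*(-1/1459) = -3 - S/1459)
-2770584 - (G(462) + t(-1154, -322)) = -2770584 - (849 + (-3 - 1/1459*(-322))) = -2770584 - (849 + (-3 + 322/1459)) = -2770584 - (849 - 4055/1459) = -2770584 - 1*1234636/1459 = -2770584 - 1234636/1459 = -4043516692/1459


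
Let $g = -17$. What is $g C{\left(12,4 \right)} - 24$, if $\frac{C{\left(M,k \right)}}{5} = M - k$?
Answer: $-704$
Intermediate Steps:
$C{\left(M,k \right)} = - 5 k + 5 M$ ($C{\left(M,k \right)} = 5 \left(M - k\right) = - 5 k + 5 M$)
$g C{\left(12,4 \right)} - 24 = - 17 \left(\left(-5\right) 4 + 5 \cdot 12\right) - 24 = - 17 \left(-20 + 60\right) - 24 = \left(-17\right) 40 - 24 = -680 - 24 = -704$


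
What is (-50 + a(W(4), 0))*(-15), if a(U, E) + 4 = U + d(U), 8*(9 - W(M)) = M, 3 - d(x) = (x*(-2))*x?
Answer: -1530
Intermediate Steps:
d(x) = 3 + 2*x² (d(x) = 3 - x*(-2)*x = 3 - (-2*x)*x = 3 - (-2)*x² = 3 + 2*x²)
W(M) = 9 - M/8
a(U, E) = -1 + U + 2*U² (a(U, E) = -4 + (U + (3 + 2*U²)) = -4 + (3 + U + 2*U²) = -1 + U + 2*U²)
(-50 + a(W(4), 0))*(-15) = (-50 + (-1 + (9 - ⅛*4) + 2*(9 - ⅛*4)²))*(-15) = (-50 + (-1 + (9 - ½) + 2*(9 - ½)²))*(-15) = (-50 + (-1 + 17/2 + 2*(17/2)²))*(-15) = (-50 + (-1 + 17/2 + 2*(289/4)))*(-15) = (-50 + (-1 + 17/2 + 289/2))*(-15) = (-50 + 152)*(-15) = 102*(-15) = -1530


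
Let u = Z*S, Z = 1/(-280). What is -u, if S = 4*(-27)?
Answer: -27/70 ≈ -0.38571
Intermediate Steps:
S = -108
Z = -1/280 ≈ -0.0035714
u = 27/70 (u = -1/280*(-108) = 27/70 ≈ 0.38571)
-u = -1*27/70 = -27/70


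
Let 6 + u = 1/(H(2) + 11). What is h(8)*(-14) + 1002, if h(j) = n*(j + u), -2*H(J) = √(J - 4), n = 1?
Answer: 236374/243 - 14*I*√2/243 ≈ 972.73 - 0.081477*I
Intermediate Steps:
H(J) = -√(-4 + J)/2 (H(J) = -√(J - 4)/2 = -√(-4 + J)/2)
u = -6 + 1/(11 - I*√2/2) (u = -6 + 1/(-√(-4 + 2)/2 + 11) = -6 + 1/(-I*√2/2 + 11) = -6 + 1/(11 - I*√2/2) ≈ -5.9095 + 0.0058198*I)
h(j) = -1436/243 + j + I*√2/243 (h(j) = 1*(j + (-1436/243 + I*√2/243)) = 1*(-1436/243 + j + I*√2/243) = -1436/243 + j + I*√2/243)
h(8)*(-14) + 1002 = (-1436/243 + 8 + I*√2/243)*(-14) + 1002 = (508/243 + I*√2/243)*(-14) + 1002 = (-7112/243 - 14*I*√2/243) + 1002 = 236374/243 - 14*I*√2/243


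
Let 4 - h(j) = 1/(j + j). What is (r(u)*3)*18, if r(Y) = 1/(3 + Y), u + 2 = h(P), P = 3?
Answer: 324/29 ≈ 11.172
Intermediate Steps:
h(j) = 4 - 1/(2*j) (h(j) = 4 - 1/(j + j) = 4 - 1/(2*j))
u = 11/6 (u = -2 + (4 - ½/3) = -2 + (4 - ½*⅓) = -2 + (4 - ⅙) = -2 + 23/6 = 11/6 ≈ 1.8333)
(r(u)*3)*18 = (3/(3 + 11/6))*18 = (3/(29/6))*18 = ((6/29)*3)*18 = (18/29)*18 = 324/29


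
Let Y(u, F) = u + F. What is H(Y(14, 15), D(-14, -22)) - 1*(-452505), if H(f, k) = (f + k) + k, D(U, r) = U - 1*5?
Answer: 452496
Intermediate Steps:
D(U, r) = -5 + U (D(U, r) = U - 5 = -5 + U)
Y(u, F) = F + u
H(f, k) = f + 2*k
H(Y(14, 15), D(-14, -22)) - 1*(-452505) = ((15 + 14) + 2*(-5 - 14)) - 1*(-452505) = (29 + 2*(-19)) + 452505 = (29 - 38) + 452505 = -9 + 452505 = 452496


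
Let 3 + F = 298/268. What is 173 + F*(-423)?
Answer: 130201/134 ≈ 971.65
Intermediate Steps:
F = -253/134 (F = -3 + 298/268 = -3 + 298*(1/268) = -3 + 149/134 = -253/134 ≈ -1.8881)
173 + F*(-423) = 173 - 253/134*(-423) = 173 + 107019/134 = 130201/134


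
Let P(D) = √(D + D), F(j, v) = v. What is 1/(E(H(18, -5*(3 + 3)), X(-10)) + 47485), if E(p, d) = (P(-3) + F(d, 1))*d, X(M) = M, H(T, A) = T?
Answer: 633/30051683 + 2*I*√6/450775245 ≈ 2.1064e-5 + 1.0868e-8*I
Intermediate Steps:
P(D) = √2*√D (P(D) = √(2*D) = √2*√D)
E(p, d) = d*(1 + I*√6) (E(p, d) = (√2*√(-3) + 1)*d = (√2*(I*√3) + 1)*d = (I*√6 + 1)*d = (1 + I*√6)*d = d*(1 + I*√6))
1/(E(H(18, -5*(3 + 3)), X(-10)) + 47485) = 1/(-10*(1 + I*√6) + 47485) = 1/((-10 - 10*I*√6) + 47485) = 1/(47475 - 10*I*√6)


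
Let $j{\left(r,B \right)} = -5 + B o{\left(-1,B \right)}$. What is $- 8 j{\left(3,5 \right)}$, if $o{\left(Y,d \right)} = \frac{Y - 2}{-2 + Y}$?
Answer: $0$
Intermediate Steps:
$o{\left(Y,d \right)} = 1$ ($o{\left(Y,d \right)} = \frac{-2 + Y}{-2 + Y} = 1$)
$j{\left(r,B \right)} = -5 + B$ ($j{\left(r,B \right)} = -5 + B 1 = -5 + B$)
$- 8 j{\left(3,5 \right)} = - 8 \left(-5 + 5\right) = \left(-8\right) 0 = 0$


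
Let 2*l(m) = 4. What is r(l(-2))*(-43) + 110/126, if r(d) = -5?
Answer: 13600/63 ≈ 215.87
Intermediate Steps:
l(m) = 2 (l(m) = (½)*4 = 2)
r(l(-2))*(-43) + 110/126 = -5*(-43) + 110/126 = 215 + 110*(1/126) = 215 + 55/63 = 13600/63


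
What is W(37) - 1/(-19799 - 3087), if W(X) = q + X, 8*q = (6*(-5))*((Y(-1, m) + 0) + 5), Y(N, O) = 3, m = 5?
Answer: 160203/22886 ≈ 7.0000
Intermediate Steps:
q = -30 (q = ((6*(-5))*((3 + 0) + 5))/8 = (-30*(3 + 5))/8 = (-30*8)/8 = (⅛)*(-240) = -30)
W(X) = -30 + X
W(37) - 1/(-19799 - 3087) = (-30 + 37) - 1/(-19799 - 3087) = 7 - 1/(-22886) = 7 - 1*(-1/22886) = 7 + 1/22886 = 160203/22886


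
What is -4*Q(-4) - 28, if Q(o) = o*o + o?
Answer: -76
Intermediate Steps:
Q(o) = o + o² (Q(o) = o² + o = o + o²)
-4*Q(-4) - 28 = -(-16)*(1 - 4) - 28 = -(-16)*(-3) - 28 = -4*12 - 28 = -48 - 28 = -76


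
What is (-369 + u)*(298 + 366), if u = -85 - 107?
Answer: -372504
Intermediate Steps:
u = -192
(-369 + u)*(298 + 366) = (-369 - 192)*(298 + 366) = -561*664 = -372504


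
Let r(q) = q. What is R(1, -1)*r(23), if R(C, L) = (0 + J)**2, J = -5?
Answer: 575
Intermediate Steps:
R(C, L) = 25 (R(C, L) = (0 - 5)**2 = (-5)**2 = 25)
R(1, -1)*r(23) = 25*23 = 575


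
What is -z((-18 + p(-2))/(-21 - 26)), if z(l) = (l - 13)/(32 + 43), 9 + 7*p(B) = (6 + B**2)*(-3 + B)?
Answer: 1364/8225 ≈ 0.16584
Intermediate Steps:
p(B) = -9/7 + (-3 + B)*(6 + B**2)/7 (p(B) = -9/7 + ((6 + B**2)*(-3 + B))/7 = -9/7 + ((-3 + B)*(6 + B**2))/7 = -9/7 + (-3 + B)*(6 + B**2)/7)
z(l) = -13/75 + l/75 (z(l) = (-13 + l)/75 = (-13 + l)*(1/75) = -13/75 + l/75)
-z((-18 + p(-2))/(-21 - 26)) = -(-13/75 + ((-18 + (-27/7 - 3/7*(-2)**2 + (1/7)*(-2)**3 + (6/7)*(-2)))/(-21 - 26))/75) = -(-13/75 + ((-18 + (-27/7 - 3/7*4 + (1/7)*(-8) - 12/7))/(-47))/75) = -(-13/75 + ((-18 + (-27/7 - 12/7 - 8/7 - 12/7))*(-1/47))/75) = -(-13/75 + ((-18 - 59/7)*(-1/47))/75) = -(-13/75 + (-185/7*(-1/47))/75) = -(-13/75 + (1/75)*(185/329)) = -(-13/75 + 37/4935) = -1*(-1364/8225) = 1364/8225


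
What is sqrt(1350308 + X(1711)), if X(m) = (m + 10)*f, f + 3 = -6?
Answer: sqrt(1334819) ≈ 1155.3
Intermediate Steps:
f = -9 (f = -3 - 6 = -9)
X(m) = -90 - 9*m (X(m) = (m + 10)*(-9) = (10 + m)*(-9) = -90 - 9*m)
sqrt(1350308 + X(1711)) = sqrt(1350308 + (-90 - 9*1711)) = sqrt(1350308 + (-90 - 15399)) = sqrt(1350308 - 15489) = sqrt(1334819)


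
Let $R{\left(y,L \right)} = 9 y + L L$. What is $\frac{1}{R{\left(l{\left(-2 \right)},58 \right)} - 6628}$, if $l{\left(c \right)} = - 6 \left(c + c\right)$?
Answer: $- \frac{1}{3048} \approx -0.00032808$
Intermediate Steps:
$l{\left(c \right)} = - 12 c$ ($l{\left(c \right)} = - 6 \cdot 2 c = - 12 c$)
$R{\left(y,L \right)} = L^{2} + 9 y$ ($R{\left(y,L \right)} = 9 y + L^{2} = L^{2} + 9 y$)
$\frac{1}{R{\left(l{\left(-2 \right)},58 \right)} - 6628} = \frac{1}{\left(58^{2} + 9 \left(\left(-12\right) \left(-2\right)\right)\right) - 6628} = \frac{1}{\left(3364 + 9 \cdot 24\right) - 6628} = \frac{1}{\left(3364 + 216\right) - 6628} = \frac{1}{3580 - 6628} = \frac{1}{-3048} = - \frac{1}{3048}$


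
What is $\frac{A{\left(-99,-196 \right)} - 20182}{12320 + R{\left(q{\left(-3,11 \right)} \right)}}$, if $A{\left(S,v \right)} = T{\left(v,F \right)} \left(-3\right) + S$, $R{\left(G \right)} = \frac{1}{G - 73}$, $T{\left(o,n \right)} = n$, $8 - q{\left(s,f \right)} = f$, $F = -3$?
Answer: $- \frac{1540672}{936319} \approx -1.6455$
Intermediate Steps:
$q{\left(s,f \right)} = 8 - f$
$R{\left(G \right)} = \frac{1}{-73 + G}$
$A{\left(S,v \right)} = 9 + S$ ($A{\left(S,v \right)} = \left(-3\right) \left(-3\right) + S = 9 + S$)
$\frac{A{\left(-99,-196 \right)} - 20182}{12320 + R{\left(q{\left(-3,11 \right)} \right)}} = \frac{\left(9 - 99\right) - 20182}{12320 + \frac{1}{-73 + \left(8 - 11\right)}} = \frac{-90 - 20182}{12320 + \frac{1}{-73 + \left(8 - 11\right)}} = - \frac{20272}{12320 + \frac{1}{-73 - 3}} = - \frac{20272}{12320 + \frac{1}{-76}} = - \frac{20272}{12320 - \frac{1}{76}} = - \frac{20272}{\frac{936319}{76}} = \left(-20272\right) \frac{76}{936319} = - \frac{1540672}{936319}$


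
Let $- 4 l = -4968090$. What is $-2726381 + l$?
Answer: $- \frac{2968717}{2} \approx -1.4844 \cdot 10^{6}$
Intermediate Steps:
$l = \frac{2484045}{2}$ ($l = \left(- \frac{1}{4}\right) \left(-4968090\right) = \frac{2484045}{2} \approx 1.242 \cdot 10^{6}$)
$-2726381 + l = -2726381 + \frac{2484045}{2} = - \frac{2968717}{2}$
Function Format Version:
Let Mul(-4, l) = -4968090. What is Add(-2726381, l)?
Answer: Rational(-2968717, 2) ≈ -1.4844e+6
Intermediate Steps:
l = Rational(2484045, 2) (l = Mul(Rational(-1, 4), -4968090) = Rational(2484045, 2) ≈ 1.2420e+6)
Add(-2726381, l) = Add(-2726381, Rational(2484045, 2)) = Rational(-2968717, 2)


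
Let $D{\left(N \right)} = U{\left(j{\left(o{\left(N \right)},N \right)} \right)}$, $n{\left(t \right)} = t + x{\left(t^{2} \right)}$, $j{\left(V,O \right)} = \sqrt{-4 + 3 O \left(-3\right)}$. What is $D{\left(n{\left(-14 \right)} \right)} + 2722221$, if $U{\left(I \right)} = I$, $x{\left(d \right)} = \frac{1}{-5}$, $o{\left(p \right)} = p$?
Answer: $2722221 + \frac{\sqrt{3095}}{5} \approx 2.7222 \cdot 10^{6}$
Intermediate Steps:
$j{\left(V,O \right)} = \sqrt{-4 - 9 O}$
$x{\left(d \right)} = - \frac{1}{5}$
$n{\left(t \right)} = - \frac{1}{5} + t$ ($n{\left(t \right)} = t - \frac{1}{5} = - \frac{1}{5} + t$)
$D{\left(N \right)} = \sqrt{-4 - 9 N}$
$D{\left(n{\left(-14 \right)} \right)} + 2722221 = \sqrt{-4 - 9 \left(- \frac{1}{5} - 14\right)} + 2722221 = \sqrt{-4 - - \frac{639}{5}} + 2722221 = \sqrt{-4 + \frac{639}{5}} + 2722221 = \sqrt{\frac{619}{5}} + 2722221 = \frac{\sqrt{3095}}{5} + 2722221 = 2722221 + \frac{\sqrt{3095}}{5}$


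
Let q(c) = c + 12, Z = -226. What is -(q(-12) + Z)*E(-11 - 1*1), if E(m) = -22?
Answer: -4972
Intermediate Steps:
q(c) = 12 + c
-(q(-12) + Z)*E(-11 - 1*1) = -((12 - 12) - 226)*(-22) = -(0 - 226)*(-22) = -(-226)*(-22) = -1*4972 = -4972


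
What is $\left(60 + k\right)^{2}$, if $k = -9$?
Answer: $2601$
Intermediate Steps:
$\left(60 + k\right)^{2} = \left(60 - 9\right)^{2} = 51^{2} = 2601$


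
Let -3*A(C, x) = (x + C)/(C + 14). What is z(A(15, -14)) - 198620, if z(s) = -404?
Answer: -199024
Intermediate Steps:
A(C, x) = -(C + x)/(3*(14 + C)) (A(C, x) = -(x + C)/(3*(C + 14)) = -(C + x)/(3*(14 + C)))
z(A(15, -14)) - 198620 = -404 - 198620 = -199024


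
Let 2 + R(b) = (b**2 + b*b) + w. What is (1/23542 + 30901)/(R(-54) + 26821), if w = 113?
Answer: 727471343/771330088 ≈ 0.94314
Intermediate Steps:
R(b) = 111 + 2*b**2 (R(b) = -2 + ((b**2 + b*b) + 113) = -2 + ((b**2 + b**2) + 113) = -2 + (2*b**2 + 113) = -2 + (113 + 2*b**2) = 111 + 2*b**2)
(1/23542 + 30901)/(R(-54) + 26821) = (1/23542 + 30901)/((111 + 2*(-54)**2) + 26821) = (1/23542 + 30901)/((111 + 2*2916) + 26821) = 727471343/(23542*((111 + 5832) + 26821)) = 727471343/(23542*(5943 + 26821)) = (727471343/23542)/32764 = (727471343/23542)*(1/32764) = 727471343/771330088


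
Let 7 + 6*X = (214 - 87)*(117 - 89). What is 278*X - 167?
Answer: 164270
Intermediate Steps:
X = 1183/2 (X = -7/6 + ((214 - 87)*(117 - 89))/6 = -7/6 + (127*28)/6 = -7/6 + (⅙)*3556 = -7/6 + 1778/3 = 1183/2 ≈ 591.50)
278*X - 167 = 278*(1183/2) - 167 = 164437 - 167 = 164270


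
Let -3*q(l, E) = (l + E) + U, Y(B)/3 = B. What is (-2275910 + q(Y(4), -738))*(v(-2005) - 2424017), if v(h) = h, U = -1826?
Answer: 5519343993972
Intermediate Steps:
Y(B) = 3*B
q(l, E) = 1826/3 - E/3 - l/3 (q(l, E) = -((l + E) - 1826)/3 = -((E + l) - 1826)/3 = -(-1826 + E + l)/3 = 1826/3 - E/3 - l/3)
(-2275910 + q(Y(4), -738))*(v(-2005) - 2424017) = (-2275910 + (1826/3 - ⅓*(-738) - 4))*(-2005 - 2424017) = (-2275910 + (1826/3 + 246 - ⅓*12))*(-2426022) = (-2275910 + (1826/3 + 246 - 4))*(-2426022) = (-2275910 + 2552/3)*(-2426022) = -6825178/3*(-2426022) = 5519343993972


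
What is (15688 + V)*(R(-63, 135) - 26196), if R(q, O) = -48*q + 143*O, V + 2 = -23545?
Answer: 30390753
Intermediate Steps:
V = -23547 (V = -2 - 23545 = -23547)
(15688 + V)*(R(-63, 135) - 26196) = (15688 - 23547)*((-48*(-63) + 143*135) - 26196) = -7859*((3024 + 19305) - 26196) = -7859*(22329 - 26196) = -7859*(-3867) = 30390753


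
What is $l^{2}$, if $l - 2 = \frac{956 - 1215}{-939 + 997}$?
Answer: $\frac{20449}{3364} \approx 6.0788$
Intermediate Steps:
$l = - \frac{143}{58}$ ($l = 2 + \frac{956 - 1215}{-939 + 997} = 2 - \frac{259}{58} = - \frac{143}{58} \approx -2.4655$)
$l^{2} = \left(- \frac{143}{58}\right)^{2} = \frac{20449}{3364}$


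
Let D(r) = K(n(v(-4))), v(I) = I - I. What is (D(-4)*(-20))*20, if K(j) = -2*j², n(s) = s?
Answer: 0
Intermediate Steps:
v(I) = 0
D(r) = 0 (D(r) = -2*0² = -2*0 = 0)
(D(-4)*(-20))*20 = (0*(-20))*20 = 0*20 = 0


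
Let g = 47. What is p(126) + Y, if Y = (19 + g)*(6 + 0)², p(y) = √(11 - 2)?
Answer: 2379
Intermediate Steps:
p(y) = 3 (p(y) = √9 = 3)
Y = 2376 (Y = (19 + 47)*(6 + 0)² = 66*6² = 66*36 = 2376)
p(126) + Y = 3 + 2376 = 2379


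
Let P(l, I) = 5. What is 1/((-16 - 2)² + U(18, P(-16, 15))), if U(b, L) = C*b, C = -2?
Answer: 1/288 ≈ 0.0034722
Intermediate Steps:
U(b, L) = -2*b
1/((-16 - 2)² + U(18, P(-16, 15))) = 1/((-16 - 2)² - 2*18) = 1/((-18)² - 36) = 1/(324 - 36) = 1/288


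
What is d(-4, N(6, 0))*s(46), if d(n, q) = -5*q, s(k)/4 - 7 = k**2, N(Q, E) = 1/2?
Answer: -21230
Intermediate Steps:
N(Q, E) = 1/2
s(k) = 28 + 4*k**2
d(-4, N(6, 0))*s(46) = (-5*1/2)*(28 + 4*46**2) = -5*(28 + 4*2116)/2 = -5*(28 + 8464)/2 = -5/2*8492 = -21230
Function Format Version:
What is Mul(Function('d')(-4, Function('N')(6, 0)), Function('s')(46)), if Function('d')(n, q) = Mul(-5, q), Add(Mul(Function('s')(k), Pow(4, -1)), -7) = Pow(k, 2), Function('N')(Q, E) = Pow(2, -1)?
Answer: -21230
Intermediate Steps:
Function('N')(Q, E) = Rational(1, 2)
Function('s')(k) = Add(28, Mul(4, Pow(k, 2)))
Mul(Function('d')(-4, Function('N')(6, 0)), Function('s')(46)) = Mul(Mul(-5, Rational(1, 2)), Add(28, Mul(4, Pow(46, 2)))) = Mul(Rational(-5, 2), Add(28, Mul(4, 2116))) = Mul(Rational(-5, 2), Add(28, 8464)) = Mul(Rational(-5, 2), 8492) = -21230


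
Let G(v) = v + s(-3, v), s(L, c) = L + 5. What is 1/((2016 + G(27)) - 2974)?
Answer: -1/929 ≈ -0.0010764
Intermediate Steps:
s(L, c) = 5 + L
G(v) = 2 + v (G(v) = v + (5 - 3) = v + 2 = 2 + v)
1/((2016 + G(27)) - 2974) = 1/((2016 + (2 + 27)) - 2974) = 1/((2016 + 29) - 2974) = 1/(2045 - 2974) = 1/(-929) = -1/929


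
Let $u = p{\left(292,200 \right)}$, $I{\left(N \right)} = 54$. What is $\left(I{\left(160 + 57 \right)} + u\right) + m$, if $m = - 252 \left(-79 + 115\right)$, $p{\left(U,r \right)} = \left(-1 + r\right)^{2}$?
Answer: $30583$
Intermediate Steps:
$m = -9072$ ($m = \left(-252\right) 36 = -9072$)
$u = 39601$ ($u = \left(-1 + 200\right)^{2} = 199^{2} = 39601$)
$\left(I{\left(160 + 57 \right)} + u\right) + m = \left(54 + 39601\right) - 9072 = 39655 - 9072 = 30583$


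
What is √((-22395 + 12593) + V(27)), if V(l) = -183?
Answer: I*√9985 ≈ 99.925*I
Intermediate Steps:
√((-22395 + 12593) + V(27)) = √((-22395 + 12593) - 183) = √(-9802 - 183) = √(-9985) = I*√9985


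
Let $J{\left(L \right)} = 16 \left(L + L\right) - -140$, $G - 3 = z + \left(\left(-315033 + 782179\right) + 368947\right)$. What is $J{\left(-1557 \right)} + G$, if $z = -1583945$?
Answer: $-797533$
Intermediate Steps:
$G = -747849$ ($G = 3 + \left(-1583945 + \left(\left(-315033 + 782179\right) + 368947\right)\right) = 3 + \left(-1583945 + \left(467146 + 368947\right)\right) = 3 + \left(-1583945 + 836093\right) = 3 - 747852 = -747849$)
$J{\left(L \right)} = 140 + 32 L$ ($J{\left(L \right)} = 16 \cdot 2 L + 140 = 32 L + 140 = 140 + 32 L$)
$J{\left(-1557 \right)} + G = \left(140 + 32 \left(-1557\right)\right) - 747849 = \left(140 - 49824\right) - 747849 = -49684 - 747849 = -797533$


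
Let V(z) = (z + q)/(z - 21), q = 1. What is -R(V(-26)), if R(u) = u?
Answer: -25/47 ≈ -0.53191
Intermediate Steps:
V(z) = (1 + z)/(-21 + z) (V(z) = (z + 1)/(z - 21) = (1 + z)/(-21 + z))
-R(V(-26)) = -(1 - 26)/(-21 - 26) = -(-25)/(-47) = -(-1)*(-25)/47 = -1*25/47 = -25/47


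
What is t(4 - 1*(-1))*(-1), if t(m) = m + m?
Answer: -10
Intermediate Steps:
t(m) = 2*m
t(4 - 1*(-1))*(-1) = (2*(4 - 1*(-1)))*(-1) = (2*(4 + 1))*(-1) = (2*5)*(-1) = 10*(-1) = -10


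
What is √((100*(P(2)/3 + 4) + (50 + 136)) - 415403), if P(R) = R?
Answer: I*√3732753/3 ≈ 644.01*I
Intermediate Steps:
√((100*(P(2)/3 + 4) + (50 + 136)) - 415403) = √((100*(2/3 + 4) + (50 + 136)) - 415403) = √((100*((⅓)*2 + 4) + 186) - 415403) = √((100*(⅔ + 4) + 186) - 415403) = √((100*(14/3) + 186) - 415403) = √((1400/3 + 186) - 415403) = √(1958/3 - 415403) = √(-1244251/3) = I*√3732753/3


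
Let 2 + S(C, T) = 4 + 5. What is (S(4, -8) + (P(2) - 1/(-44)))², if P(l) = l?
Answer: 157609/1936 ≈ 81.410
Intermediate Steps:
S(C, T) = 7 (S(C, T) = -2 + (4 + 5) = -2 + 9 = 7)
(S(4, -8) + (P(2) - 1/(-44)))² = (7 + (2 - 1/(-44)))² = (7 + (2 - 1*(-1/44)))² = (7 + (2 + 1/44))² = (7 + 89/44)² = (397/44)² = 157609/1936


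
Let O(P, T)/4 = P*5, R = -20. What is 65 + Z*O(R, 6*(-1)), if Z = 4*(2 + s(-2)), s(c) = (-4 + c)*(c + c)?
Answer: -41535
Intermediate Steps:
s(c) = 2*c*(-4 + c) (s(c) = (-4 + c)*(2*c) = 2*c*(-4 + c))
O(P, T) = 20*P (O(P, T) = 4*(P*5) = 4*(5*P) = 20*P)
Z = 104 (Z = 4*(2 + 2*(-2)*(-4 - 2)) = 4*(2 + 2*(-2)*(-6)) = 4*(2 + 24) = 4*26 = 104)
65 + Z*O(R, 6*(-1)) = 65 + 104*(20*(-20)) = 65 + 104*(-400) = 65 - 41600 = -41535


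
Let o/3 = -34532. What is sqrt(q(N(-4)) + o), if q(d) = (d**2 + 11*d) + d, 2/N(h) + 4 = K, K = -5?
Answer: 8*I*sqrt(131117)/9 ≈ 321.87*I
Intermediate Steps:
N(h) = -2/9 (N(h) = 2/(-4 - 5) = 2/(-9) = 2*(-1/9) = -2/9)
q(d) = d**2 + 12*d
o = -103596 (o = 3*(-34532) = -103596)
sqrt(q(N(-4)) + o) = sqrt(-2*(12 - 2/9)/9 - 103596) = sqrt(-2/9*106/9 - 103596) = sqrt(-212/81 - 103596) = sqrt(-8391488/81) = 8*I*sqrt(131117)/9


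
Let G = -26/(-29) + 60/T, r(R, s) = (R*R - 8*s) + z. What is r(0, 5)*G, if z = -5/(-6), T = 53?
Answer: -366365/4611 ≈ -79.455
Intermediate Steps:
z = 5/6 (z = -5*(-1/6) = 5/6 ≈ 0.83333)
r(R, s) = 5/6 + R**2 - 8*s (r(R, s) = (R*R - 8*s) + 5/6 = (R**2 - 8*s) + 5/6 = 5/6 + R**2 - 8*s)
G = 3118/1537 (G = -26/(-29) + 60/53 = -26*(-1/29) + 60*(1/53) = 26/29 + 60/53 = 3118/1537 ≈ 2.0286)
r(0, 5)*G = (5/6 + 0**2 - 8*5)*(3118/1537) = (5/6 + 0 - 40)*(3118/1537) = -235/6*3118/1537 = -366365/4611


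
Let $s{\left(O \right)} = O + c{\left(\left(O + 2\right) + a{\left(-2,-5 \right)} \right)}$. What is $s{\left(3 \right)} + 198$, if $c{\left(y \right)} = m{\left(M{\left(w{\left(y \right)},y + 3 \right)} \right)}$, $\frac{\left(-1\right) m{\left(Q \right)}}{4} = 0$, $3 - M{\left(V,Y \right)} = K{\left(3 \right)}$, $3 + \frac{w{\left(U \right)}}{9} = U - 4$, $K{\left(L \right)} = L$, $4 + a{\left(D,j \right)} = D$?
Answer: $201$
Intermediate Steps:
$a{\left(D,j \right)} = -4 + D$
$w{\left(U \right)} = -63 + 9 U$ ($w{\left(U \right)} = -27 + 9 \left(U - 4\right) = -27 + 9 \left(-4 + U\right) = -27 + \left(-36 + 9 U\right) = -63 + 9 U$)
$M{\left(V,Y \right)} = 0$ ($M{\left(V,Y \right)} = 3 - 3 = 0$)
$m{\left(Q \right)} = 0$ ($m{\left(Q \right)} = \left(-4\right) 0 = 0$)
$c{\left(y \right)} = 0$
$s{\left(O \right)} = O$ ($s{\left(O \right)} = O + 0 = O$)
$s{\left(3 \right)} + 198 = 3 + 198 = 201$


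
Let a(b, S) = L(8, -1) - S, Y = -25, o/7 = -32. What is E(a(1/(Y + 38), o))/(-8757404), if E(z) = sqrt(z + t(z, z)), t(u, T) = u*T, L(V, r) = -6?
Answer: -sqrt(47742)/8757404 ≈ -2.4950e-5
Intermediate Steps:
o = -224 (o = 7*(-32) = -224)
t(u, T) = T*u
a(b, S) = -6 - S
E(z) = sqrt(z + z**2) (E(z) = sqrt(z + z*z) = sqrt(z + z**2))
E(a(1/(Y + 38), o))/(-8757404) = sqrt((-6 - 1*(-224))*(1 + (-6 - 1*(-224))))/(-8757404) = sqrt((-6 + 224)*(1 + (-6 + 224)))*(-1/8757404) = sqrt(218*(1 + 218))*(-1/8757404) = sqrt(218*219)*(-1/8757404) = sqrt(47742)*(-1/8757404) = -sqrt(47742)/8757404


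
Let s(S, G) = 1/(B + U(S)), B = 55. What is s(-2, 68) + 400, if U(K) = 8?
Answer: 25201/63 ≈ 400.02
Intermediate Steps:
s(S, G) = 1/63 (s(S, G) = 1/(55 + 8) = 1/63)
s(-2, 68) + 400 = 1/63 + 400 = 25201/63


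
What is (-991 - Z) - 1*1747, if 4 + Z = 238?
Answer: -2972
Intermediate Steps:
Z = 234 (Z = -4 + 238 = 234)
(-991 - Z) - 1*1747 = (-991 - 1*234) - 1*1747 = (-991 - 234) - 1747 = -1225 - 1747 = -2972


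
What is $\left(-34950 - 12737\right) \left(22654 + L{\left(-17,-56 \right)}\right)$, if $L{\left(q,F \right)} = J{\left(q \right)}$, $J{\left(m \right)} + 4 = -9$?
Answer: $-1079681367$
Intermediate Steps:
$J{\left(m \right)} = -13$ ($J{\left(m \right)} = -4 - 9 = -13$)
$L{\left(q,F \right)} = -13$
$\left(-34950 - 12737\right) \left(22654 + L{\left(-17,-56 \right)}\right) = \left(-34950 - 12737\right) \left(22654 - 13\right) = \left(-47687\right) 22641 = -1079681367$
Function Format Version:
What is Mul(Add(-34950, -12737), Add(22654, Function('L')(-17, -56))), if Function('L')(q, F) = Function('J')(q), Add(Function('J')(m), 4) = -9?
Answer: -1079681367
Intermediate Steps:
Function('J')(m) = -13 (Function('J')(m) = Add(-4, -9) = -13)
Function('L')(q, F) = -13
Mul(Add(-34950, -12737), Add(22654, Function('L')(-17, -56))) = Mul(Add(-34950, -12737), Add(22654, -13)) = Mul(-47687, 22641) = -1079681367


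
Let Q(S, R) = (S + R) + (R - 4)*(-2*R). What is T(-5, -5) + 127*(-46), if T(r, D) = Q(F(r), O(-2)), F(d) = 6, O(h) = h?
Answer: -5862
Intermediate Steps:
Q(S, R) = R + S - 2*R*(-4 + R) (Q(S, R) = (R + S) + (-4 + R)*(-2*R) = (R + S) - 2*R*(-4 + R) = R + S - 2*R*(-4 + R))
T(r, D) = -20 (T(r, D) = 6 - 2*(-2)**2 + 9*(-2) = 6 - 2*4 - 18 = 6 - 8 - 18 = -20)
T(-5, -5) + 127*(-46) = -20 + 127*(-46) = -20 - 5842 = -5862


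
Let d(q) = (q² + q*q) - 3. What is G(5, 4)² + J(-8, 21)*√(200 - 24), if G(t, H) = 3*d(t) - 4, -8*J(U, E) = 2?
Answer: 18769 - √11 ≈ 18766.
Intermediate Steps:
d(q) = -3 + 2*q² (d(q) = (q² + q²) - 3 = 2*q² - 3 = -3 + 2*q²)
J(U, E) = -¼ (J(U, E) = -⅛*2 = -¼)
G(t, H) = -13 + 6*t² (G(t, H) = 3*(-3 + 2*t²) - 4 = (-9 + 6*t²) - 4 = -13 + 6*t²)
G(5, 4)² + J(-8, 21)*√(200 - 24) = (-13 + 6*5²)² - √(200 - 24)/4 = (-13 + 6*25)² - √11 = (-13 + 150)² - √11 = 137² - √11 = 18769 - √11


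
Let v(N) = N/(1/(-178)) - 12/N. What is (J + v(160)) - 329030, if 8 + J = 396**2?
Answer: -8028083/40 ≈ -2.0070e+5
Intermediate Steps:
v(N) = -178*N - 12/N (v(N) = N/(-1/178) - 12/N = N*(-178) - 12/N = -178*N - 12/N)
J = 156808 (J = -8 + 396**2 = -8 + 156816 = 156808)
(J + v(160)) - 329030 = (156808 + (-178*160 - 12/160)) - 329030 = (156808 + (-28480 - 12*1/160)) - 329030 = (156808 + (-28480 - 3/40)) - 329030 = (156808 - 1139203/40) - 329030 = 5133117/40 - 329030 = -8028083/40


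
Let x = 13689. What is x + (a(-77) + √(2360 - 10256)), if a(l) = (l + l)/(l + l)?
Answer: 13690 + 2*I*√1974 ≈ 13690.0 + 88.859*I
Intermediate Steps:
a(l) = 1 (a(l) = (2*l)/((2*l)) = (2*l)*(1/(2*l)) = 1)
x + (a(-77) + √(2360 - 10256)) = 13689 + (1 + √(2360 - 10256)) = 13689 + (1 + √(-7896)) = 13689 + (1 + 2*I*√1974) = 13690 + 2*I*√1974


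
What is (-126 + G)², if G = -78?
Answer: 41616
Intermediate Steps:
(-126 + G)² = (-126 - 78)² = (-204)² = 41616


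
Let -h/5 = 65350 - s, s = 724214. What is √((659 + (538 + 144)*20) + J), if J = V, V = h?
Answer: √3308619 ≈ 1819.0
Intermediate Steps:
h = 3294320 (h = -5*(65350 - 1*724214) = -5*(65350 - 724214) = -5*(-658864) = 3294320)
V = 3294320
J = 3294320
√((659 + (538 + 144)*20) + J) = √((659 + (538 + 144)*20) + 3294320) = √((659 + 682*20) + 3294320) = √((659 + 13640) + 3294320) = √(14299 + 3294320) = √3308619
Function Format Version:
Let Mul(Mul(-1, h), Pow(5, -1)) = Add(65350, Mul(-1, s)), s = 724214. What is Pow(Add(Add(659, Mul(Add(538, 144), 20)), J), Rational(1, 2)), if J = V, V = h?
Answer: Pow(3308619, Rational(1, 2)) ≈ 1819.0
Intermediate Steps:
h = 3294320 (h = Mul(-5, Add(65350, Mul(-1, 724214))) = Mul(-5, Add(65350, -724214)) = Mul(-5, -658864) = 3294320)
V = 3294320
J = 3294320
Pow(Add(Add(659, Mul(Add(538, 144), 20)), J), Rational(1, 2)) = Pow(Add(Add(659, Mul(Add(538, 144), 20)), 3294320), Rational(1, 2)) = Pow(Add(Add(659, Mul(682, 20)), 3294320), Rational(1, 2)) = Pow(Add(Add(659, 13640), 3294320), Rational(1, 2)) = Pow(Add(14299, 3294320), Rational(1, 2)) = Pow(3308619, Rational(1, 2))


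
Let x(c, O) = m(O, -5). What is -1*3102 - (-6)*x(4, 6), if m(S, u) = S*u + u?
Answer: -3312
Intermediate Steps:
m(S, u) = u + S*u
x(c, O) = -5 - 5*O (x(c, O) = -5*(1 + O) = -5 - 5*O)
-1*3102 - (-6)*x(4, 6) = -1*3102 - (-6)*(-5 - 5*6) = -3102 - (-6)*(-5 - 30) = -3102 - (-6)*(-35) = -3102 - 1*210 = -3102 - 210 = -3312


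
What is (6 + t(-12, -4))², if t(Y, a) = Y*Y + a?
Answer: 21316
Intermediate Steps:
t(Y, a) = a + Y² (t(Y, a) = Y² + a = a + Y²)
(6 + t(-12, -4))² = (6 + (-4 + (-12)²))² = (6 + (-4 + 144))² = (6 + 140)² = 146² = 21316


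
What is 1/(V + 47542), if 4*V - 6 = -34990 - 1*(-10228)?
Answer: 1/41353 ≈ 2.4182e-5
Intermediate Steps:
V = -6189 (V = 3/2 + (-34990 - 1*(-10228))/4 = 3/2 + (-34990 + 10228)/4 = 3/2 + (1/4)*(-24762) = 3/2 - 12381/2 = -6189)
1/(V + 47542) = 1/(-6189 + 47542) = 1/41353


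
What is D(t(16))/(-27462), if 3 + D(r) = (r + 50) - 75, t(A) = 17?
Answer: 11/27462 ≈ 0.00040055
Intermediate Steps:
D(r) = -28 + r (D(r) = -3 + ((r + 50) - 75) = -3 + ((50 + r) - 75) = -3 + (-25 + r) = -28 + r)
D(t(16))/(-27462) = (-28 + 17)/(-27462) = -11*(-1/27462) = 11/27462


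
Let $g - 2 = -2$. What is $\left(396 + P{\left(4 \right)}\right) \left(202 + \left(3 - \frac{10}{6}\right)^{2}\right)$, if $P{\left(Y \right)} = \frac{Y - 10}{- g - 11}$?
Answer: $\frac{2666636}{33} \approx 80807.0$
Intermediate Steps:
$g = 0$ ($g = 2 - 2 = 0$)
$P{\left(Y \right)} = \frac{10}{11} - \frac{Y}{11}$ ($P{\left(Y \right)} = \frac{Y - 10}{\left(-1\right) 0 - 11} = \frac{-10 + Y}{0 - 11} = \frac{-10 + Y}{-11} = \left(-10 + Y\right) \left(- \frac{1}{11}\right) = \frac{10}{11} - \frac{Y}{11}$)
$\left(396 + P{\left(4 \right)}\right) \left(202 + \left(3 - \frac{10}{6}\right)^{2}\right) = \left(396 + \left(\frac{10}{11} - \frac{4}{11}\right)\right) \left(202 + \left(3 - \frac{10}{6}\right)^{2}\right) = \left(396 + \left(\frac{10}{11} - \frac{4}{11}\right)\right) \left(202 + \left(3 - \frac{5}{3}\right)^{2}\right) = \left(396 + \frac{6}{11}\right) \left(202 + \left(3 - \frac{5}{3}\right)^{2}\right) = \frac{4362 \left(202 + \left(\frac{4}{3}\right)^{2}\right)}{11} = \frac{4362 \left(202 + \frac{16}{9}\right)}{11} = \frac{4362}{11} \cdot \frac{1834}{9} = \frac{2666636}{33}$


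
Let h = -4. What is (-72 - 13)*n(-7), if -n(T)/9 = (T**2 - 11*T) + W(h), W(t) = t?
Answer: 93330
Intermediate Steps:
n(T) = 36 - 9*T**2 + 99*T (n(T) = -9*((T**2 - 11*T) - 4) = -9*(-4 + T**2 - 11*T) = 36 - 9*T**2 + 99*T)
(-72 - 13)*n(-7) = (-72 - 13)*(36 - 9*(-7)**2 + 99*(-7)) = -85*(36 - 9*49 - 693) = -85*(36 - 441 - 693) = -85*(-1098) = 93330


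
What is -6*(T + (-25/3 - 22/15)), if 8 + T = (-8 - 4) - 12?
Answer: 1254/5 ≈ 250.80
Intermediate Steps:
T = -32 (T = -8 + ((-8 - 4) - 12) = -8 + (-12 - 12) = -8 - 24 = -32)
-6*(T + (-25/3 - 22/15)) = -6*(-32 + (-25/3 - 22/15)) = -6*(-32 - 49/5) = -6*(-209/5) = 1254/5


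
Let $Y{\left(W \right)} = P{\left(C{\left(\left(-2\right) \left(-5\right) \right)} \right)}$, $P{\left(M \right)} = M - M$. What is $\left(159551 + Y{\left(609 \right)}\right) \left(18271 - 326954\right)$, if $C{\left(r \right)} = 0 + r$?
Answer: $-49250681333$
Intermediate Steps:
$C{\left(r \right)} = r$
$P{\left(M \right)} = 0$
$Y{\left(W \right)} = 0$
$\left(159551 + Y{\left(609 \right)}\right) \left(18271 - 326954\right) = \left(159551 + 0\right) \left(18271 - 326954\right) = 159551 \left(-308683\right) = -49250681333$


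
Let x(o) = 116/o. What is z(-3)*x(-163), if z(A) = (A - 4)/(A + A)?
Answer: -406/489 ≈ -0.83027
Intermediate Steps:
z(A) = (-4 + A)/(2*A) (z(A) = (-4 + A)/((2*A)) = (-4 + A)*(1/(2*A)) = (-4 + A)/(2*A))
z(-3)*x(-163) = ((½)*(-4 - 3)/(-3))*(116/(-163)) = ((½)*(-⅓)*(-7))*(116*(-1/163)) = (7/6)*(-116/163) = -406/489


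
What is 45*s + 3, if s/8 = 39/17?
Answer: 14091/17 ≈ 828.88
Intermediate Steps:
s = 312/17 (s = 8*(39/17) = 312/17 ≈ 18.353)
45*s + 3 = 45*(312/17) + 3 = 14040/17 + 3 = 14091/17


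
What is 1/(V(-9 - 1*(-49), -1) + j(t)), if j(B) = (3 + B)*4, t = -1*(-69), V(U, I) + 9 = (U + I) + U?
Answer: 1/358 ≈ 0.0027933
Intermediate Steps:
V(U, I) = -9 + I + 2*U (V(U, I) = -9 + ((U + I) + U) = -9 + ((I + U) + U) = -9 + (I + 2*U) = -9 + I + 2*U)
t = 69
j(B) = 12 + 4*B
1/(V(-9 - 1*(-49), -1) + j(t)) = 1/((-9 - 1 + 2*(-9 - 1*(-49))) + (12 + 4*69)) = 1/((-9 - 1 + 2*(-9 + 49)) + (12 + 276)) = 1/((-9 - 1 + 2*40) + 288) = 1/((-9 - 1 + 80) + 288) = 1/(70 + 288) = 1/358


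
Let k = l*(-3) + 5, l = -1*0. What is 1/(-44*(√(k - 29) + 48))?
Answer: I/(88*(√6 - 24*I)) ≈ -0.0004686 + 4.7827e-5*I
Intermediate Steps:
l = 0
k = 5 (k = 0*(-3) + 5 = 0 + 5 = 5)
1/(-44*(√(k - 29) + 48)) = 1/(-44*(√(5 - 29) + 48)) = 1/(-44*(√(-24) + 48)) = 1/(-44*(2*I*√6 + 48)) = 1/(-44*(48 + 2*I*√6)) = 1/(-2112 - 88*I*√6)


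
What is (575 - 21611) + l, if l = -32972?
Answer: -54008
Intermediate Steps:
(575 - 21611) + l = (575 - 21611) - 32972 = -21036 - 32972 = -54008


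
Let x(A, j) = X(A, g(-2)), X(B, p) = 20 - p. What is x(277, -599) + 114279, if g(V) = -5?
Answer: 114304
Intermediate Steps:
x(A, j) = 25 (x(A, j) = 20 - 1*(-5) = 20 + 5 = 25)
x(277, -599) + 114279 = 25 + 114279 = 114304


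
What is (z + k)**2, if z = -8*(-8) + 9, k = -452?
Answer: 143641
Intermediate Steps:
z = 73 (z = 64 + 9 = 73)
(z + k)**2 = (73 - 452)**2 = (-379)**2 = 143641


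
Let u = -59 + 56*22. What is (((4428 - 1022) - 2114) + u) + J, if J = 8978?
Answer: 11443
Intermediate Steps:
u = 1173 (u = -59 + 1232 = 1173)
(((4428 - 1022) - 2114) + u) + J = (((4428 - 1022) - 2114) + 1173) + 8978 = ((3406 - 2114) + 1173) + 8978 = (1292 + 1173) + 8978 = 2465 + 8978 = 11443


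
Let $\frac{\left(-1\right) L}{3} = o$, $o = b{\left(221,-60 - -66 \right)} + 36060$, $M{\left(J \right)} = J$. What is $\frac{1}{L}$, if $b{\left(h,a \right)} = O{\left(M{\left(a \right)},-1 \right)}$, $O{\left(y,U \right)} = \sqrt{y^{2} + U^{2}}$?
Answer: $- \frac{12020}{1300323563} + \frac{\sqrt{37}}{3900970689} \approx -9.2423 \cdot 10^{-6}$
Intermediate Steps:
$O{\left(y,U \right)} = \sqrt{U^{2} + y^{2}}$
$b{\left(h,a \right)} = \sqrt{1 + a^{2}}$ ($b{\left(h,a \right)} = \sqrt{\left(-1\right)^{2} + a^{2}} = \sqrt{1 + a^{2}}$)
$o = 36060 + \sqrt{37}$ ($o = \sqrt{1 + \left(-60 - -66\right)^{2}} + 36060 = \sqrt{1 + \left(-60 + 66\right)^{2}} + 36060 = \sqrt{1 + 6^{2}} + 36060 = \sqrt{1 + 36} + 36060 = \sqrt{37} + 36060 = 36060 + \sqrt{37} \approx 36066.0$)
$L = -108180 - 3 \sqrt{37}$ ($L = - 3 \left(36060 + \sqrt{37}\right) = -108180 - 3 \sqrt{37} \approx -1.082 \cdot 10^{5}$)
$\frac{1}{L} = \frac{1}{-108180 - 3 \sqrt{37}}$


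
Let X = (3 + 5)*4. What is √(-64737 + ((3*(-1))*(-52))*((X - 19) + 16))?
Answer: I*√60213 ≈ 245.38*I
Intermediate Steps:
X = 32 (X = 8*4 = 32)
√(-64737 + ((3*(-1))*(-52))*((X - 19) + 16)) = √(-64737 + ((3*(-1))*(-52))*((32 - 19) + 16)) = √(-64737 + (-3*(-52))*(13 + 16)) = √(-64737 + 156*29) = √(-64737 + 4524) = √(-60213) = I*√60213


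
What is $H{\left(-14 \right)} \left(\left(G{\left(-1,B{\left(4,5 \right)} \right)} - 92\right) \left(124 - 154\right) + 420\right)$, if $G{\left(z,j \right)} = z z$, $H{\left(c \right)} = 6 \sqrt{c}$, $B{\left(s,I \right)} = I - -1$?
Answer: $18900 i \sqrt{14} \approx 70717.0 i$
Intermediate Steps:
$B{\left(s,I \right)} = 1 + I$ ($B{\left(s,I \right)} = I + 1 = 1 + I$)
$G{\left(z,j \right)} = z^{2}$
$H{\left(-14 \right)} \left(\left(G{\left(-1,B{\left(4,5 \right)} \right)} - 92\right) \left(124 - 154\right) + 420\right) = 6 \sqrt{-14} \left(\left(\left(-1\right)^{2} - 92\right) \left(124 - 154\right) + 420\right) = 6 i \sqrt{14} \left(\left(1 - 92\right) \left(-30\right) + 420\right) = 6 i \sqrt{14} \left(\left(-91\right) \left(-30\right) + 420\right) = 6 i \sqrt{14} \left(2730 + 420\right) = 6 i \sqrt{14} \cdot 3150 = 18900 i \sqrt{14}$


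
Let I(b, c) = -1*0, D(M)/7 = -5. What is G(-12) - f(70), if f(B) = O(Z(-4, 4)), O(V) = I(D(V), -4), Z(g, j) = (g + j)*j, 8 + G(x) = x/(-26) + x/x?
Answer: -85/13 ≈ -6.5385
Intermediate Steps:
D(M) = -35 (D(M) = 7*(-5) = -35)
G(x) = -7 - x/26 (G(x) = -8 + (x/(-26) + x/x) = -8 + (x*(-1/26) + 1) = -8 + (-x/26 + 1) = -8 + (1 - x/26) = -7 - x/26)
I(b, c) = 0
Z(g, j) = j*(g + j)
O(V) = 0
f(B) = 0
G(-12) - f(70) = (-7 - 1/26*(-12)) - 1*0 = (-7 + 6/13) + 0 = -85/13 + 0 = -85/13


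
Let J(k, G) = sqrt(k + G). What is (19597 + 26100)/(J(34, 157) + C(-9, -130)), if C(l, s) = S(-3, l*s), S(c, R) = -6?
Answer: 274182/155 + 45697*sqrt(191)/155 ≈ 5843.4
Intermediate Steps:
J(k, G) = sqrt(G + k)
C(l, s) = -6
(19597 + 26100)/(J(34, 157) + C(-9, -130)) = (19597 + 26100)/(sqrt(157 + 34) - 6) = 45697/(sqrt(191) - 6) = 45697/(-6 + sqrt(191))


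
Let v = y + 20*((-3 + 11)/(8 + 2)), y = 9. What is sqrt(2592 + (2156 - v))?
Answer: sqrt(4723) ≈ 68.724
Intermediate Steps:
v = 25 (v = 9 + 20*((-3 + 11)/(8 + 2)) = 9 + 20*(8/10) = 9 + 20*(8*(1/10)) = 9 + 20*(4/5) = 9 + 16 = 25)
sqrt(2592 + (2156 - v)) = sqrt(2592 + (2156 - 1*25)) = sqrt(2592 + (2156 - 25)) = sqrt(2592 + 2131) = sqrt(4723)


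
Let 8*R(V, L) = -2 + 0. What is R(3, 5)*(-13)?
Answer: 13/4 ≈ 3.2500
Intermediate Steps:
R(V, L) = -¼ (R(V, L) = (-2 + 0)/8 = (⅛)*(-2) = -¼)
R(3, 5)*(-13) = -¼*(-13) = 13/4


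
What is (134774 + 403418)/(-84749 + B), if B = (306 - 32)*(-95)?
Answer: -538192/110779 ≈ -4.8582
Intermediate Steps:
B = -26030 (B = 274*(-95) = -26030)
(134774 + 403418)/(-84749 + B) = (134774 + 403418)/(-84749 - 26030) = 538192/(-110779) = 538192*(-1/110779) = -538192/110779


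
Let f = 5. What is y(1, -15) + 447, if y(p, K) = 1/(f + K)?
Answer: 4469/10 ≈ 446.90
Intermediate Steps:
y(p, K) = 1/(5 + K)
y(1, -15) + 447 = 1/(5 - 15) + 447 = 1/(-10) + 447 = -⅒ + 447 = 4469/10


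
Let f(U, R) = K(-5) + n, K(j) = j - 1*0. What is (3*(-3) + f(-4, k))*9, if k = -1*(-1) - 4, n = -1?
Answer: -135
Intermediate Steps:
K(j) = j (K(j) = j + 0 = j)
k = -3 (k = 1 - 4 = -3)
f(U, R) = -6 (f(U, R) = -5 - 1 = -6)
(3*(-3) + f(-4, k))*9 = (3*(-3) - 6)*9 = (-9 - 6)*9 = -15*9 = -135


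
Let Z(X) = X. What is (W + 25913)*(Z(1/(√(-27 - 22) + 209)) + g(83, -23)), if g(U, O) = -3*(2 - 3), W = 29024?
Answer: 7218666863/43730 - 384559*I/43730 ≈ 1.6507e+5 - 8.7939*I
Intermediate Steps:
g(U, O) = 3 (g(U, O) = -3*(-1) = 3)
(W + 25913)*(Z(1/(√(-27 - 22) + 209)) + g(83, -23)) = (29024 + 25913)*(1/(√(-27 - 22) + 209) + 3) = 54937*(1/(√(-49) + 209) + 3) = 54937*(1/(7*I + 209) + 3) = 54937*(1/(209 + 7*I) + 3) = 54937*((209 - 7*I)/43730 + 3) = 54937*(3 + (209 - 7*I)/43730) = 164811 + 54937*(209 - 7*I)/43730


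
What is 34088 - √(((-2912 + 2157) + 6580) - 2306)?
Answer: 34088 - 3*√391 ≈ 34029.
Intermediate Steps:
34088 - √(((-2912 + 2157) + 6580) - 2306) = 34088 - √((-755 + 6580) - 2306) = 34088 - √(5825 - 2306) = 34088 - √3519 = 34088 - 3*√391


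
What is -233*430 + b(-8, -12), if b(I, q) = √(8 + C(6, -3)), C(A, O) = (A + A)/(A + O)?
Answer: -100190 + 2*√3 ≈ -1.0019e+5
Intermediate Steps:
C(A, O) = 2*A/(A + O) (C(A, O) = (2*A)/(A + O) = 2*A/(A + O))
b(I, q) = 2*√3 (b(I, q) = √(8 + 2*6/(6 - 3)) = √(8 + 2*6/3) = √(8 + 2*6*(⅓)) = √(8 + 4) = √12 = 2*√3)
-233*430 + b(-8, -12) = -233*430 + 2*√3 = -100190 + 2*√3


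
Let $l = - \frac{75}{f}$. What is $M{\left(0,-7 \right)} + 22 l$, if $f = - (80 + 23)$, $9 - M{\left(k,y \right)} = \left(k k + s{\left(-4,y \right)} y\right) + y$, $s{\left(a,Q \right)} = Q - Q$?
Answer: $\frac{3298}{103} \approx 32.019$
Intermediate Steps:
$s{\left(a,Q \right)} = 0$
$M{\left(k,y \right)} = 9 - y - k^{2}$ ($M{\left(k,y \right)} = 9 - \left(\left(k k + 0 y\right) + y\right) = 9 - \left(\left(k^{2} + 0\right) + y\right) = 9 - \left(k^{2} + y\right) = 9 - \left(y + k^{2}\right) = 9 - y - k^{2}$)
$f = -103$ ($f = \left(-1\right) 103 = -103$)
$l = \frac{75}{103}$ ($l = - \frac{75}{-103} = \left(-75\right) \left(- \frac{1}{103}\right) = \frac{75}{103} \approx 0.72816$)
$M{\left(0,-7 \right)} + 22 l = \left(9 - -7 - 0^{2}\right) + 22 \cdot \frac{75}{103} = \left(9 + 7 - 0\right) + \frac{1650}{103} = \left(9 + 7 + 0\right) + \frac{1650}{103} = 16 + \frac{1650}{103} = \frac{3298}{103}$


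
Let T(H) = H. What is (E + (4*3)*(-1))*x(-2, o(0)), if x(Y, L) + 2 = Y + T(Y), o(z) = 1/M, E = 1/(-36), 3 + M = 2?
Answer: 433/6 ≈ 72.167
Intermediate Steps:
M = -1 (M = -3 + 2 = -1)
E = -1/36 ≈ -0.027778
o(z) = -1 (o(z) = 1/(-1) = -1)
x(Y, L) = -2 + 2*Y (x(Y, L) = -2 + (Y + Y) = -2 + 2*Y)
(E + (4*3)*(-1))*x(-2, o(0)) = (-1/36 + (4*3)*(-1))*(-2 + 2*(-2)) = (-1/36 + 12*(-1))*(-2 - 4) = (-1/36 - 12)*(-6) = -433/36*(-6) = 433/6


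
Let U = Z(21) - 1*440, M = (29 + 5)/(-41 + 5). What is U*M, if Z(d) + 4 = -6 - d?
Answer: 2669/6 ≈ 444.83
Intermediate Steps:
Z(d) = -10 - d (Z(d) = -4 + (-6 - d) = -10 - d)
M = -17/18 (M = 34/(-36) = 34*(-1/36) = -17/18 ≈ -0.94444)
U = -471 (U = (-10 - 1*21) - 1*440 = (-10 - 21) - 440 = -31 - 440 = -471)
U*M = -471*(-17/18) = 2669/6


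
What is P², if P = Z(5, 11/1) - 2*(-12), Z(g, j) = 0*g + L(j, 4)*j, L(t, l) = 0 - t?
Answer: 9409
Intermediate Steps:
L(t, l) = -t
Z(g, j) = -j² (Z(g, j) = 0*g + (-j)*j = 0 - j² = -j²)
P = -97 (P = -(11/1)² - 2*(-12) = -(11*1)² + 24 = -1*11² + 24 = -1*121 + 24 = -121 + 24 = -97)
P² = (-97)² = 9409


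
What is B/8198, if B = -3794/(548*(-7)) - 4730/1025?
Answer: -203649/460481660 ≈ -0.00044225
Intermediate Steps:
B = -203649/56170 (B = -3794/(-3836) - 4730*1/1025 = -3794*(-1/3836) - 946/205 = 271/274 - 946/205 = -203649/56170 ≈ -3.6256)
B/8198 = -203649/56170/8198 = -203649/56170*1/8198 = -203649/460481660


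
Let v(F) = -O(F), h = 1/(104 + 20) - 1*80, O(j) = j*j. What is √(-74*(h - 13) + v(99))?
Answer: I*√11222930/62 ≈ 54.033*I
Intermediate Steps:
O(j) = j²
h = -9919/124 (h = 1/124 - 80 = -9919/124 ≈ -79.992)
v(F) = -F²
√(-74*(h - 13) + v(99)) = √(-74*(-9919/124 - 13) - 1*99²) = √(-74*(-11531/124) - 1*9801) = √(426647/62 - 9801) = √(-181015/62) = I*√11222930/62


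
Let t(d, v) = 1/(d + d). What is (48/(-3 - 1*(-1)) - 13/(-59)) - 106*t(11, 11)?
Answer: -18560/649 ≈ -28.598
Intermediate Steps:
t(d, v) = 1/(2*d)
(48/(-3 - 1*(-1)) - 13/(-59)) - 106*t(11, 11) = (48/(-3 - 1*(-1)) - 13/(-59)) - 53/11 = (48/(-3 + 1) - 13*(-1/59)) - 53/11 = (48/(-2) + 13/59) - 106*1/22 = (48*(-½) + 13/59) - 53/11 = (-24 + 13/59) - 53/11 = -1403/59 - 53/11 = -18560/649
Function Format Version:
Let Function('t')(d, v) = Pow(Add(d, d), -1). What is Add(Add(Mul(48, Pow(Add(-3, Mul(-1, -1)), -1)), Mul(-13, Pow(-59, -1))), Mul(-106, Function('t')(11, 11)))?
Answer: Rational(-18560, 649) ≈ -28.598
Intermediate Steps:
Function('t')(d, v) = Mul(Rational(1, 2), Pow(d, -1)) (Function('t')(d, v) = Pow(Mul(2, d), -1) = Mul(Rational(1, 2), Pow(d, -1)))
Add(Add(Mul(48, Pow(Add(-3, Mul(-1, -1)), -1)), Mul(-13, Pow(-59, -1))), Mul(-106, Function('t')(11, 11))) = Add(Add(Mul(48, Pow(Add(-3, Mul(-1, -1)), -1)), Mul(-13, Pow(-59, -1))), Mul(-106, Mul(Rational(1, 2), Pow(11, -1)))) = Add(Add(Mul(48, Pow(Add(-3, 1), -1)), Mul(-13, Rational(-1, 59))), Mul(-106, Mul(Rational(1, 2), Rational(1, 11)))) = Add(Add(Mul(48, Pow(-2, -1)), Rational(13, 59)), Mul(-106, Rational(1, 22))) = Add(Add(Mul(48, Rational(-1, 2)), Rational(13, 59)), Rational(-53, 11)) = Add(Add(-24, Rational(13, 59)), Rational(-53, 11)) = Add(Rational(-1403, 59), Rational(-53, 11)) = Rational(-18560, 649)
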